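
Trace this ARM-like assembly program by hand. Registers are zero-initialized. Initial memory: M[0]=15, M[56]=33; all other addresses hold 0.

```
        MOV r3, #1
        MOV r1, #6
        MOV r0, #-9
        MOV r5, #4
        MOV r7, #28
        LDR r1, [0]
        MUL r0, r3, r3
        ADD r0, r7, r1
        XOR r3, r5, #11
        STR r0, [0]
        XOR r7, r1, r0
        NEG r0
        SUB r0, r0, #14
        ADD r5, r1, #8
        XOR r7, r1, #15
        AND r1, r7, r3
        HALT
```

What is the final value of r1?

MOV r3, #1 → r3=1
MOV r1, #6 → r1=6
MOV r0, #-9 → r0=-9
MOV r5, #4 → r5=4
MOV r7, #28 → r7=28
LDR r1, [0] → r1=M[0]=15
MUL r0, r3, r3 → r0=1*1=1
ADD r0, r7, r1 → r0=28+15=43
XOR r3, r5, #11 → r3=4^11=15
STR r0, [0] → M[0]=43
XOR r7, r1, r0 → r7=15^43=36
NEG r0 → r0=-(43)=-43
SUB r0, r0, #14 → r0=(-43)-14=-57
ADD r5, r1, #8 → r5=15+8=23
XOR r7, r1, #15 → r7=15^15=0
AND r1, r7, r3 → r1=0&15=0
halt.

0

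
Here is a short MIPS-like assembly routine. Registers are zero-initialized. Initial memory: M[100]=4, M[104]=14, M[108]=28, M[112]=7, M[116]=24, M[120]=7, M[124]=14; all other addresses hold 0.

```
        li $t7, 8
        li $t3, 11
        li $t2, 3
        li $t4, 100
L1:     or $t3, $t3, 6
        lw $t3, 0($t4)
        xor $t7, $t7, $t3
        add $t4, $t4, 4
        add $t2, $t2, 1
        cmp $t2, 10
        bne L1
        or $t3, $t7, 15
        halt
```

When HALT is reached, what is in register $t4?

li $t7, 8 → $t7=8
li $t3, 11 → $t3=11
li $t2, 3 → $t2=3
li $t4, 100 → $t4=100
or $t3, $t3, 6 → $t3=11|6=15
lw $t3, 0($t4) → $t3=M[100]=4
xor $t7, $t7, $t3 → $t7=8^4=12
add $t4, $t4, 4 → $t4=100+4=104
add $t2, $t2, 1 → $t2=3+1=4
cmp $t2, 10  (cmp 4,10)
bne L1: taken
or $t3, $t3, 6 → $t3=4|6=6
lw $t3, 0($t4) → $t3=M[104]=14
xor $t7, $t7, $t3 → $t7=12^14=2
add $t4, $t4, 4 → $t4=104+4=108
add $t2, $t2, 1 → $t2=4+1=5
cmp $t2, 10  (cmp 5,10)
bne L1: taken
or $t3, $t3, 6 → $t3=14|6=14
lw $t3, 0($t4) → $t3=M[108]=28
xor $t7, $t7, $t3 → $t7=2^28=30
add $t4, $t4, 4 → $t4=108+4=112
add $t2, $t2, 1 → $t2=5+1=6
cmp $t2, 10  (cmp 6,10)
bne L1: taken
or $t3, $t3, 6 → $t3=28|6=30
lw $t3, 0($t4) → $t3=M[112]=7
xor $t7, $t7, $t3 → $t7=30^7=25
add $t4, $t4, 4 → $t4=112+4=116
add $t2, $t2, 1 → $t2=6+1=7
cmp $t2, 10  (cmp 7,10)
bne L1: taken
or $t3, $t3, 6 → $t3=7|6=7
lw $t3, 0($t4) → $t3=M[116]=24
xor $t7, $t7, $t3 → $t7=25^24=1
add $t4, $t4, 4 → $t4=116+4=120
add $t2, $t2, 1 → $t2=7+1=8
cmp $t2, 10  (cmp 8,10)
bne L1: taken
or $t3, $t3, 6 → $t3=24|6=30
lw $t3, 0($t4) → $t3=M[120]=7
xor $t7, $t7, $t3 → $t7=1^7=6
add $t4, $t4, 4 → $t4=120+4=124
add $t2, $t2, 1 → $t2=8+1=9
cmp $t2, 10  (cmp 9,10)
bne L1: taken
or $t3, $t3, 6 → $t3=7|6=7
lw $t3, 0($t4) → $t3=M[124]=14
xor $t7, $t7, $t3 → $t7=6^14=8
add $t4, $t4, 4 → $t4=124+4=128
add $t2, $t2, 1 → $t2=9+1=10
cmp $t2, 10  (cmp 10,10)
bne L1: not taken
or $t3, $t7, 15 → $t3=8|15=15
halt.

128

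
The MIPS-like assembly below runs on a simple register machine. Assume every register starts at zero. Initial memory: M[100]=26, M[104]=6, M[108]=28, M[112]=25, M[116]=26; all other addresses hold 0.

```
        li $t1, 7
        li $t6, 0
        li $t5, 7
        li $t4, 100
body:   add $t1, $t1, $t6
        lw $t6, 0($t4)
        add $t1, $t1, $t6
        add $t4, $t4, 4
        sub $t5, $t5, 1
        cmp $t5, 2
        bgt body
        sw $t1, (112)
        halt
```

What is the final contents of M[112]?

after li $t1, 7: $t1=7
after li $t6, 0: $t6=0
after li $t5, 7: $t5=7
after li $t4, 100: $t4=100
after add $t1, $t1, $t6: $t1=7+0=7
after lw $t6, 0($t4): $t6=M[100]=26
after add $t1, $t1, $t6: $t1=7+26=33
after add $t4, $t4, 4: $t4=100+4=104
after sub $t5, $t5, 1: $t5=7-1=6
cmp $t5, 2  (cmp 6,2)
bgt body: taken
after add $t1, $t1, $t6: $t1=33+26=59
after lw $t6, 0($t4): $t6=M[104]=6
after add $t1, $t1, $t6: $t1=59+6=65
after add $t4, $t4, 4: $t4=104+4=108
after sub $t5, $t5, 1: $t5=6-1=5
cmp $t5, 2  (cmp 5,2)
bgt body: taken
after add $t1, $t1, $t6: $t1=65+6=71
after lw $t6, 0($t4): $t6=M[108]=28
after add $t1, $t1, $t6: $t1=71+28=99
after add $t4, $t4, 4: $t4=108+4=112
after sub $t5, $t5, 1: $t5=5-1=4
cmp $t5, 2  (cmp 4,2)
bgt body: taken
after add $t1, $t1, $t6: $t1=99+28=127
after lw $t6, 0($t4): $t6=M[112]=25
after add $t1, $t1, $t6: $t1=127+25=152
after add $t4, $t4, 4: $t4=112+4=116
after sub $t5, $t5, 1: $t5=4-1=3
cmp $t5, 2  (cmp 3,2)
bgt body: taken
after add $t1, $t1, $t6: $t1=152+25=177
after lw $t6, 0($t4): $t6=M[116]=26
after add $t1, $t1, $t6: $t1=177+26=203
after add $t4, $t4, 4: $t4=116+4=120
after sub $t5, $t5, 1: $t5=3-1=2
cmp $t5, 2  (cmp 2,2)
bgt body: not taken
sw $t1, (112) → M[112]=203
halt.

203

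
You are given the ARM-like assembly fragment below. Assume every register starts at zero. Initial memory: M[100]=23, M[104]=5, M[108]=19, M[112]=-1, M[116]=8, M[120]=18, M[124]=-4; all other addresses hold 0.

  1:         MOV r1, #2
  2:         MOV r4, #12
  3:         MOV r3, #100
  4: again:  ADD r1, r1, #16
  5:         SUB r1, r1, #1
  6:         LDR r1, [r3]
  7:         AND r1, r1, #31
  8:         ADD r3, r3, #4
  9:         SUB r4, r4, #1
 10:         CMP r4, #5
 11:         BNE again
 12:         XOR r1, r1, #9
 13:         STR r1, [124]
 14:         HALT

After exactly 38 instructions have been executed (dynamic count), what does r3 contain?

116

MOV r1, #2 → r1=2
MOV r4, #12 → r4=12
MOV r3, #100 → r3=100
ADD r1, r1, #16 → r1=2+16=18
SUB r1, r1, #1 → r1=18-1=17
LDR r1, [r3] → r1=M[100]=23
AND r1, r1, #31 → r1=23&31=23
ADD r3, r3, #4 → r3=100+4=104
SUB r4, r4, #1 → r4=12-1=11
CMP r4, #5  (cmp 11,5)
BNE again: taken
ADD r1, r1, #16 → r1=23+16=39
SUB r1, r1, #1 → r1=39-1=38
LDR r1, [r3] → r1=M[104]=5
AND r1, r1, #31 → r1=5&31=5
ADD r3, r3, #4 → r3=104+4=108
SUB r4, r4, #1 → r4=11-1=10
CMP r4, #5  (cmp 10,5)
BNE again: taken
ADD r1, r1, #16 → r1=5+16=21
SUB r1, r1, #1 → r1=21-1=20
LDR r1, [r3] → r1=M[108]=19
AND r1, r1, #31 → r1=19&31=19
ADD r3, r3, #4 → r3=108+4=112
SUB r4, r4, #1 → r4=10-1=9
CMP r4, #5  (cmp 9,5)
BNE again: taken
ADD r1, r1, #16 → r1=19+16=35
SUB r1, r1, #1 → r1=35-1=34
LDR r1, [r3] → r1=M[112]=-1
AND r1, r1, #31 → r1=(-1)&31=31
ADD r3, r3, #4 → r3=112+4=116
SUB r4, r4, #1 → r4=9-1=8
CMP r4, #5  (cmp 8,5)
BNE again: taken
ADD r1, r1, #16 → r1=31+16=47
SUB r1, r1, #1 → r1=47-1=46
LDR r1, [r3] → r1=M[116]=8
After step 38: r3 = 116.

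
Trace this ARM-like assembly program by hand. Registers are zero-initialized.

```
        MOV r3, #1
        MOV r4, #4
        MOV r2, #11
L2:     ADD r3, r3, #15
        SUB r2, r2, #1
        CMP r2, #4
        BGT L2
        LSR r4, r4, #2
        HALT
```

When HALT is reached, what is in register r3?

106

MOV r3, #1 → r3=1
MOV r4, #4 → r4=4
MOV r2, #11 → r2=11
ADD r3, r3, #15 → r3=1+15=16
SUB r2, r2, #1 → r2=11-1=10
CMP r2, #4  (cmp 10,4)
BGT L2: taken
ADD r3, r3, #15 → r3=16+15=31
SUB r2, r2, #1 → r2=10-1=9
CMP r2, #4  (cmp 9,4)
BGT L2: taken
ADD r3, r3, #15 → r3=31+15=46
SUB r2, r2, #1 → r2=9-1=8
CMP r2, #4  (cmp 8,4)
BGT L2: taken
ADD r3, r3, #15 → r3=46+15=61
SUB r2, r2, #1 → r2=8-1=7
CMP r2, #4  (cmp 7,4)
BGT L2: taken
ADD r3, r3, #15 → r3=61+15=76
SUB r2, r2, #1 → r2=7-1=6
CMP r2, #4  (cmp 6,4)
BGT L2: taken
ADD r3, r3, #15 → r3=76+15=91
SUB r2, r2, #1 → r2=6-1=5
CMP r2, #4  (cmp 5,4)
BGT L2: taken
ADD r3, r3, #15 → r3=91+15=106
SUB r2, r2, #1 → r2=5-1=4
CMP r2, #4  (cmp 4,4)
BGT L2: not taken
LSR r4, r4, #2 → r4=4>>2=1
halt.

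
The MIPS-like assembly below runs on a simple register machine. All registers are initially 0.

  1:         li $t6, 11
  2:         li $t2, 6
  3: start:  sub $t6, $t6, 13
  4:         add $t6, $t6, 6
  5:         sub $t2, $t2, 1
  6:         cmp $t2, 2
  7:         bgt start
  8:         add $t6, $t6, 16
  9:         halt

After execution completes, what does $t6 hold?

-1

li $t6, 11 → $t6=11
li $t2, 6 → $t2=6
sub $t6, $t6, 13 → $t6=11-13=-2
add $t6, $t6, 6 → $t6=(-2)+6=4
sub $t2, $t2, 1 → $t2=6-1=5
cmp $t2, 2  (cmp 5,2)
bgt start: taken
sub $t6, $t6, 13 → $t6=4-13=-9
add $t6, $t6, 6 → $t6=(-9)+6=-3
sub $t2, $t2, 1 → $t2=5-1=4
cmp $t2, 2  (cmp 4,2)
bgt start: taken
sub $t6, $t6, 13 → $t6=(-3)-13=-16
add $t6, $t6, 6 → $t6=(-16)+6=-10
sub $t2, $t2, 1 → $t2=4-1=3
cmp $t2, 2  (cmp 3,2)
bgt start: taken
sub $t6, $t6, 13 → $t6=(-10)-13=-23
add $t6, $t6, 6 → $t6=(-23)+6=-17
sub $t2, $t2, 1 → $t2=3-1=2
cmp $t2, 2  (cmp 2,2)
bgt start: not taken
add $t6, $t6, 16 → $t6=(-17)+16=-1
halt.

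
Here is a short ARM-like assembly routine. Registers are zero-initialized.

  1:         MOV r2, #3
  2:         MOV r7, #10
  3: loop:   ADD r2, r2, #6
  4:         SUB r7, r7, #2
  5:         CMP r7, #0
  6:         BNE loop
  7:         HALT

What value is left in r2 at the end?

33

r2=3
r7=10
r2=3+6=9
r7=10-2=8
CMP r7, #0  (cmp 8,0)
BNE loop: taken
r2=9+6=15
r7=8-2=6
CMP r7, #0  (cmp 6,0)
BNE loop: taken
r2=15+6=21
r7=6-2=4
CMP r7, #0  (cmp 4,0)
BNE loop: taken
r2=21+6=27
r7=4-2=2
CMP r7, #0  (cmp 2,0)
BNE loop: taken
r2=27+6=33
r7=2-2=0
CMP r7, #0  (cmp 0,0)
BNE loop: not taken
halt.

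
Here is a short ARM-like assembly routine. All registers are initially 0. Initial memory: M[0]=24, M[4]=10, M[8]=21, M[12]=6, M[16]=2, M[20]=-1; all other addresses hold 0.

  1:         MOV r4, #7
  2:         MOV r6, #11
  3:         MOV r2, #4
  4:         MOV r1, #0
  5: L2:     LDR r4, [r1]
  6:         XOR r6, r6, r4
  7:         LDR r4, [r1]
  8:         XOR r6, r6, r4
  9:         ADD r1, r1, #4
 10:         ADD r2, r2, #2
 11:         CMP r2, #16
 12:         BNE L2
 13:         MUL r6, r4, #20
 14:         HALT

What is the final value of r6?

MOV r4, #7 → r4=7
MOV r6, #11 → r6=11
MOV r2, #4 → r2=4
MOV r1, #0 → r1=0
LDR r4, [r1] → r4=M[0]=24
XOR r6, r6, r4 → r6=11^24=19
LDR r4, [r1] → r4=M[0]=24
XOR r6, r6, r4 → r6=19^24=11
ADD r1, r1, #4 → r1=0+4=4
ADD r2, r2, #2 → r2=4+2=6
CMP r2, #16  (cmp 6,16)
BNE L2: taken
LDR r4, [r1] → r4=M[4]=10
XOR r6, r6, r4 → r6=11^10=1
LDR r4, [r1] → r4=M[4]=10
XOR r6, r6, r4 → r6=1^10=11
ADD r1, r1, #4 → r1=4+4=8
ADD r2, r2, #2 → r2=6+2=8
CMP r2, #16  (cmp 8,16)
BNE L2: taken
LDR r4, [r1] → r4=M[8]=21
XOR r6, r6, r4 → r6=11^21=30
LDR r4, [r1] → r4=M[8]=21
XOR r6, r6, r4 → r6=30^21=11
ADD r1, r1, #4 → r1=8+4=12
ADD r2, r2, #2 → r2=8+2=10
CMP r2, #16  (cmp 10,16)
BNE L2: taken
LDR r4, [r1] → r4=M[12]=6
XOR r6, r6, r4 → r6=11^6=13
LDR r4, [r1] → r4=M[12]=6
XOR r6, r6, r4 → r6=13^6=11
ADD r1, r1, #4 → r1=12+4=16
ADD r2, r2, #2 → r2=10+2=12
CMP r2, #16  (cmp 12,16)
BNE L2: taken
LDR r4, [r1] → r4=M[16]=2
XOR r6, r6, r4 → r6=11^2=9
LDR r4, [r1] → r4=M[16]=2
XOR r6, r6, r4 → r6=9^2=11
ADD r1, r1, #4 → r1=16+4=20
ADD r2, r2, #2 → r2=12+2=14
CMP r2, #16  (cmp 14,16)
BNE L2: taken
LDR r4, [r1] → r4=M[20]=-1
XOR r6, r6, r4 → r6=11^(-1)=-12
LDR r4, [r1] → r4=M[20]=-1
XOR r6, r6, r4 → r6=(-12)^(-1)=11
ADD r1, r1, #4 → r1=20+4=24
ADD r2, r2, #2 → r2=14+2=16
CMP r2, #16  (cmp 16,16)
BNE L2: not taken
MUL r6, r4, #20 → r6=(-1)*20=-20
halt.

-20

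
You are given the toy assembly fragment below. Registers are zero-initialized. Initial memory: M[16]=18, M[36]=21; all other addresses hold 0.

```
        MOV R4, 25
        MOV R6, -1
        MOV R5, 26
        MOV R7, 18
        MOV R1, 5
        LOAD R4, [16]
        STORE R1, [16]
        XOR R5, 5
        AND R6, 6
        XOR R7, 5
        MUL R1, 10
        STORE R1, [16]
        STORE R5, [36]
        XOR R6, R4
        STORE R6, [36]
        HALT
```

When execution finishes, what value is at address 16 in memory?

MOV R4, 25 → R4=25
MOV R6, -1 → R6=-1
MOV R5, 26 → R5=26
MOV R7, 18 → R7=18
MOV R1, 5 → R1=5
LOAD R4, [16] → R4=M[16]=18
STORE R1, [16] → M[16]=5
XOR R5, 5 → R5=26^5=31
AND R6, 6 → R6=(-1)&6=6
XOR R7, 5 → R7=18^5=23
MUL R1, 10 → R1=5*10=50
STORE R1, [16] → M[16]=50
STORE R5, [36] → M[36]=31
XOR R6, R4 → R6=6^18=20
STORE R6, [36] → M[36]=20
halt.

50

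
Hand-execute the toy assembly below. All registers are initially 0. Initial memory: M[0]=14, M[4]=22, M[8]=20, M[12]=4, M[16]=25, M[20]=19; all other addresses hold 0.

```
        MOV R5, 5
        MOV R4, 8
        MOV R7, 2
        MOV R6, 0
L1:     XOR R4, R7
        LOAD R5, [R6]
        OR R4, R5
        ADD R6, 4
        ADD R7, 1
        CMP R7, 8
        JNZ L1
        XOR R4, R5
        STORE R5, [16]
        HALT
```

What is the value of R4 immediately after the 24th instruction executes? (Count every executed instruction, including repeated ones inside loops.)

31

after MOV R5, 5: R5=5
after MOV R4, 8: R4=8
after MOV R7, 2: R7=2
after MOV R6, 0: R6=0
after XOR R4, R7: R4=8^2=10
after LOAD R5, [R6]: R5=M[0]=14
after OR R4, R5: R4=10|14=14
after ADD R6, 4: R6=0+4=4
after ADD R7, 1: R7=2+1=3
CMP R7, 8  (cmp 3,8)
JNZ L1: taken
after XOR R4, R7: R4=14^3=13
after LOAD R5, [R6]: R5=M[4]=22
after OR R4, R5: R4=13|22=31
after ADD R6, 4: R6=4+4=8
after ADD R7, 1: R7=3+1=4
CMP R7, 8  (cmp 4,8)
JNZ L1: taken
after XOR R4, R7: R4=31^4=27
after LOAD R5, [R6]: R5=M[8]=20
after OR R4, R5: R4=27|20=31
after ADD R6, 4: R6=8+4=12
after ADD R7, 1: R7=4+1=5
CMP R7, 8  (cmp 5,8)
After step 24: R4 = 31.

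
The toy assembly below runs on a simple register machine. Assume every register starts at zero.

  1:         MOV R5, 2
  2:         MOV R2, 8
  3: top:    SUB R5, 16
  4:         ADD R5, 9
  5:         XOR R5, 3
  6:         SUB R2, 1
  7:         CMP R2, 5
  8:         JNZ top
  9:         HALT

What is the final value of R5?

after MOV R5, 2: R5=2
after MOV R2, 8: R2=8
after SUB R5, 16: R5=2-16=-14
after ADD R5, 9: R5=(-14)+9=-5
after XOR R5, 3: R5=(-5)^3=-8
after SUB R2, 1: R2=8-1=7
CMP R2, 5  (cmp 7,5)
JNZ top: taken
after SUB R5, 16: R5=(-8)-16=-24
after ADD R5, 9: R5=(-24)+9=-15
after XOR R5, 3: R5=(-15)^3=-14
after SUB R2, 1: R2=7-1=6
CMP R2, 5  (cmp 6,5)
JNZ top: taken
after SUB R5, 16: R5=(-14)-16=-30
after ADD R5, 9: R5=(-30)+9=-21
after XOR R5, 3: R5=(-21)^3=-24
after SUB R2, 1: R2=6-1=5
CMP R2, 5  (cmp 5,5)
JNZ top: not taken
halt.

-24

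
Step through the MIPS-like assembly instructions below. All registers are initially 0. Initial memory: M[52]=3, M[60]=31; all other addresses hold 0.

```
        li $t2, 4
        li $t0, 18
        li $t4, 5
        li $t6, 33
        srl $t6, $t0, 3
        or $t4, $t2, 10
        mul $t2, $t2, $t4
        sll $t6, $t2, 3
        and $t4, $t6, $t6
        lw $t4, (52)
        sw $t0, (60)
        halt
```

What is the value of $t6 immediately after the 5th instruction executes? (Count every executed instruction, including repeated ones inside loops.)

2

$t2=4
$t0=18
$t4=5
$t6=33
$t6=18>>3=2
After step 5: $t6 = 2.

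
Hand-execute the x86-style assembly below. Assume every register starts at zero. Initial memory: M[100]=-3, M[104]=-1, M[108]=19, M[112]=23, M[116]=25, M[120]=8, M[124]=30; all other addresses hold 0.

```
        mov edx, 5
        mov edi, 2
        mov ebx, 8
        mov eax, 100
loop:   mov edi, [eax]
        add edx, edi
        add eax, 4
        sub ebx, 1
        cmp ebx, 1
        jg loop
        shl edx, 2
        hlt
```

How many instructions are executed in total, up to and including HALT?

48

after mov edx, 5: edx=5
after mov edi, 2: edi=2
after mov ebx, 8: ebx=8
after mov eax, 100: eax=100
after mov edi, [eax]: edi=M[100]=-3
after add edx, edi: edx=5+(-3)=2
after add eax, 4: eax=100+4=104
after sub ebx, 1: ebx=8-1=7
cmp ebx, 1  (cmp 7,1)
jg loop: taken
after mov edi, [eax]: edi=M[104]=-1
after add edx, edi: edx=2+(-1)=1
after add eax, 4: eax=104+4=108
after sub ebx, 1: ebx=7-1=6
cmp ebx, 1  (cmp 6,1)
jg loop: taken
after mov edi, [eax]: edi=M[108]=19
after add edx, edi: edx=1+19=20
after add eax, 4: eax=108+4=112
after sub ebx, 1: ebx=6-1=5
cmp ebx, 1  (cmp 5,1)
jg loop: taken
after mov edi, [eax]: edi=M[112]=23
after add edx, edi: edx=20+23=43
after add eax, 4: eax=112+4=116
after sub ebx, 1: ebx=5-1=4
cmp ebx, 1  (cmp 4,1)
jg loop: taken
after mov edi, [eax]: edi=M[116]=25
after add edx, edi: edx=43+25=68
after add eax, 4: eax=116+4=120
after sub ebx, 1: ebx=4-1=3
cmp ebx, 1  (cmp 3,1)
jg loop: taken
after mov edi, [eax]: edi=M[120]=8
after add edx, edi: edx=68+8=76
after add eax, 4: eax=120+4=124
after sub ebx, 1: ebx=3-1=2
cmp ebx, 1  (cmp 2,1)
jg loop: taken
after mov edi, [eax]: edi=M[124]=30
after add edx, edi: edx=76+30=106
after add eax, 4: eax=124+4=128
after sub ebx, 1: ebx=2-1=1
cmp ebx, 1  (cmp 1,1)
jg loop: not taken
after shl edx, 2: edx=106<<2=424
halt.
Total executed instructions: 48.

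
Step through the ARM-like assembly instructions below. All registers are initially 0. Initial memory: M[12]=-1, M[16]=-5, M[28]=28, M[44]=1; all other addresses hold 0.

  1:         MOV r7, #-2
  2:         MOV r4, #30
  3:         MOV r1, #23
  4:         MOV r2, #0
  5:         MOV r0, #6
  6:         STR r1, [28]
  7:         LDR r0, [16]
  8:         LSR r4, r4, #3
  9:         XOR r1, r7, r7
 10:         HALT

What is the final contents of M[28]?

MOV r7, #-2 → r7=-2
MOV r4, #30 → r4=30
MOV r1, #23 → r1=23
MOV r2, #0 → r2=0
MOV r0, #6 → r0=6
STR r1, [28] → M[28]=23
LDR r0, [16] → r0=M[16]=-5
LSR r4, r4, #3 → r4=30>>3=3
XOR r1, r7, r7 → r1=(-2)^(-2)=0
halt.

23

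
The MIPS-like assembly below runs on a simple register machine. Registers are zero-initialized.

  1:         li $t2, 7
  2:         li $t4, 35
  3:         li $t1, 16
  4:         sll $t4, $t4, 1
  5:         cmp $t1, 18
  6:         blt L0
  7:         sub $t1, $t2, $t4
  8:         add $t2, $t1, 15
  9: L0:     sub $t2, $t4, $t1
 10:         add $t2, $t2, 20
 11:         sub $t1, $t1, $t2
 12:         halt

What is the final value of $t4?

70

$t2=7
$t4=35
$t1=16
$t4=35<<1=70
cmp $t1, 18  (cmp 16,18)
blt L0: taken
$t2=70-16=54
$t2=54+20=74
$t1=16-74=-58
halt.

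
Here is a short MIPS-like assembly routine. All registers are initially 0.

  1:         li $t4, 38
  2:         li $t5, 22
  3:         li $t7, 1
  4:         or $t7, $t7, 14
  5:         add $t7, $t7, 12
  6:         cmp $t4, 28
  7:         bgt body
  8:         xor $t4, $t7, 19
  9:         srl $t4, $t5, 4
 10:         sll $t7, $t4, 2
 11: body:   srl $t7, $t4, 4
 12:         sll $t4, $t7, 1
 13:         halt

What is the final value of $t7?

after li $t4, 38: $t4=38
after li $t5, 22: $t5=22
after li $t7, 1: $t7=1
after or $t7, $t7, 14: $t7=1|14=15
after add $t7, $t7, 12: $t7=15+12=27
cmp $t4, 28  (cmp 38,28)
bgt body: taken
after srl $t7, $t4, 4: $t7=38>>4=2
after sll $t4, $t7, 1: $t4=2<<1=4
halt.

2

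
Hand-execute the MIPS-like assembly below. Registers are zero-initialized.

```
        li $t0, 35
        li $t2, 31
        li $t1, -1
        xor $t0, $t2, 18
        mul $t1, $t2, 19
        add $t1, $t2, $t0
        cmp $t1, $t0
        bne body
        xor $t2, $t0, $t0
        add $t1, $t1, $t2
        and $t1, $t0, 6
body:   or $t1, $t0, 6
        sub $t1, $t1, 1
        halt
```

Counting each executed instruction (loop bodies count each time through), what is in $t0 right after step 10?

$t0=35
$t2=31
$t1=-1
$t0=31^18=13
$t1=31*19=589
$t1=31+13=44
cmp $t1, $t0  (cmp 44,13)
bne body: taken
$t1=13|6=15
$t1=15-1=14
After step 10: $t0 = 13.

13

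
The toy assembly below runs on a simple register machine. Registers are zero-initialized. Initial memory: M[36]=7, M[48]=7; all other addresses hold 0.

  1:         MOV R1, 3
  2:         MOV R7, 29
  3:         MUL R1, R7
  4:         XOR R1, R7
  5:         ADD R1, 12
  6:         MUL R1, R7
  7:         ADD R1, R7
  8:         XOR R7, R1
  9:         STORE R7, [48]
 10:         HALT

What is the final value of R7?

after MOV R1, 3: R1=3
after MOV R7, 29: R7=29
after MUL R1, R7: R1=3*29=87
after XOR R1, R7: R1=87^29=74
after ADD R1, 12: R1=74+12=86
after MUL R1, R7: R1=86*29=2494
after ADD R1, R7: R1=2494+29=2523
after XOR R7, R1: R7=29^2523=2502
STORE R7, [48] → M[48]=2502
halt.

2502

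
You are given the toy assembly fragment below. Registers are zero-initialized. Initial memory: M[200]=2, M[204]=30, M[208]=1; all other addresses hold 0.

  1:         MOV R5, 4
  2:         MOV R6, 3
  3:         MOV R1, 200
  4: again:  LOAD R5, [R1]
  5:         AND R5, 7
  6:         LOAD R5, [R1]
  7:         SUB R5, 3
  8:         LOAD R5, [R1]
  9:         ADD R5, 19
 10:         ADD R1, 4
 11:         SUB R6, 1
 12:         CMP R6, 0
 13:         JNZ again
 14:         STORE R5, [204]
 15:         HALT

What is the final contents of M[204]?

R5=4
R6=3
R1=200
R5=M[200]=2
R5=2&7=2
R5=M[200]=2
R5=2-3=-1
R5=M[200]=2
R5=2+19=21
R1=200+4=204
R6=3-1=2
CMP R6, 0  (cmp 2,0)
JNZ again: taken
R5=M[204]=30
R5=30&7=6
R5=M[204]=30
R5=30-3=27
R5=M[204]=30
R5=30+19=49
R1=204+4=208
R6=2-1=1
CMP R6, 0  (cmp 1,0)
JNZ again: taken
R5=M[208]=1
R5=1&7=1
R5=M[208]=1
R5=1-3=-2
R5=M[208]=1
R5=1+19=20
R1=208+4=212
R6=1-1=0
CMP R6, 0  (cmp 0,0)
JNZ again: not taken
STORE R5, [204] → M[204]=20
halt.

20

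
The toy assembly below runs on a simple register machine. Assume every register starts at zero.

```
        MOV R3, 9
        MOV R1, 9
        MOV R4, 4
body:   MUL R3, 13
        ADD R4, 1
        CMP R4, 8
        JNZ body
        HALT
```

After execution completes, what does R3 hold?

MOV R3, 9 → R3=9
MOV R1, 9 → R1=9
MOV R4, 4 → R4=4
MUL R3, 13 → R3=9*13=117
ADD R4, 1 → R4=4+1=5
CMP R4, 8  (cmp 5,8)
JNZ body: taken
MUL R3, 13 → R3=117*13=1521
ADD R4, 1 → R4=5+1=6
CMP R4, 8  (cmp 6,8)
JNZ body: taken
MUL R3, 13 → R3=1521*13=19773
ADD R4, 1 → R4=6+1=7
CMP R4, 8  (cmp 7,8)
JNZ body: taken
MUL R3, 13 → R3=19773*13=257049
ADD R4, 1 → R4=7+1=8
CMP R4, 8  (cmp 8,8)
JNZ body: not taken
halt.

257049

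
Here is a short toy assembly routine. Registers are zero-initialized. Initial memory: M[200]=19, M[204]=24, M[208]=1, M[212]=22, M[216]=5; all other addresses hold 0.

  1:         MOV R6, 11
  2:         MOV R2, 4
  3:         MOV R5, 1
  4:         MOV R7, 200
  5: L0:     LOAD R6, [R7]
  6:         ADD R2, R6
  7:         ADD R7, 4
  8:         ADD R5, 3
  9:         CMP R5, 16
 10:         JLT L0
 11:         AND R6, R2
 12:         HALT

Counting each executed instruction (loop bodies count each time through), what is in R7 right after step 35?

220

R6=11
R2=4
R5=1
R7=200
R6=M[200]=19
R2=4+19=23
R7=200+4=204
R5=1+3=4
CMP R5, 16  (cmp 4,16)
JLT L0: taken
R6=M[204]=24
R2=23+24=47
R7=204+4=208
R5=4+3=7
CMP R5, 16  (cmp 7,16)
JLT L0: taken
R6=M[208]=1
R2=47+1=48
R7=208+4=212
R5=7+3=10
CMP R5, 16  (cmp 10,16)
JLT L0: taken
R6=M[212]=22
R2=48+22=70
R7=212+4=216
R5=10+3=13
CMP R5, 16  (cmp 13,16)
JLT L0: taken
R6=M[216]=5
R2=70+5=75
R7=216+4=220
R5=13+3=16
CMP R5, 16  (cmp 16,16)
JLT L0: not taken
R6=5&75=1
After step 35: R7 = 220.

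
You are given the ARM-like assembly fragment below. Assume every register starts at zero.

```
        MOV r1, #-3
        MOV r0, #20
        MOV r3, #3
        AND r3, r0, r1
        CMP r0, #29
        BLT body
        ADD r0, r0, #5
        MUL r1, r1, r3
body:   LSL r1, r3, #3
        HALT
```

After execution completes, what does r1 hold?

MOV r1, #-3 → r1=-3
MOV r0, #20 → r0=20
MOV r3, #3 → r3=3
AND r3, r0, r1 → r3=20&(-3)=20
CMP r0, #29  (cmp 20,29)
BLT body: taken
LSL r1, r3, #3 → r1=20<<3=160
halt.

160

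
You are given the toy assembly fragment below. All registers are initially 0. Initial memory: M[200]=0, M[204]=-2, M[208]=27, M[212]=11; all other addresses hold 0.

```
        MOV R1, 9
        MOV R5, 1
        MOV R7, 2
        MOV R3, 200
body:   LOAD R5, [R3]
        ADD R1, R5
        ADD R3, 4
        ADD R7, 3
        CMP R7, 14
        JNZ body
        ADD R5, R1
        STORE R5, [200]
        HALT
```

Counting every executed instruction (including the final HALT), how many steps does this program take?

31

R1=9
R5=1
R7=2
R3=200
R5=M[200]=0
R1=9+0=9
R3=200+4=204
R7=2+3=5
CMP R7, 14  (cmp 5,14)
JNZ body: taken
R5=M[204]=-2
R1=9+(-2)=7
R3=204+4=208
R7=5+3=8
CMP R7, 14  (cmp 8,14)
JNZ body: taken
R5=M[208]=27
R1=7+27=34
R3=208+4=212
R7=8+3=11
CMP R7, 14  (cmp 11,14)
JNZ body: taken
R5=M[212]=11
R1=34+11=45
R3=212+4=216
R7=11+3=14
CMP R7, 14  (cmp 14,14)
JNZ body: not taken
R5=11+45=56
STORE R5, [200] → M[200]=56
halt.
Total executed instructions: 31.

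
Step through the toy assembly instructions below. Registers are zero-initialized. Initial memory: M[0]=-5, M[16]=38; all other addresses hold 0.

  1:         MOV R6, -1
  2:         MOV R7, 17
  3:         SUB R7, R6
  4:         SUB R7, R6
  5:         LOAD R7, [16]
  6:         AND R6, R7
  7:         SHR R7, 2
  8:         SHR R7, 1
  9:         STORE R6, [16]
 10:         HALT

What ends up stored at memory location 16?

R6=-1
R7=17
R7=17-(-1)=18
R7=18-(-1)=19
R7=M[16]=38
R6=(-1)&38=38
R7=38>>2=9
R7=9>>1=4
STORE R6, [16] → M[16]=38
halt.

38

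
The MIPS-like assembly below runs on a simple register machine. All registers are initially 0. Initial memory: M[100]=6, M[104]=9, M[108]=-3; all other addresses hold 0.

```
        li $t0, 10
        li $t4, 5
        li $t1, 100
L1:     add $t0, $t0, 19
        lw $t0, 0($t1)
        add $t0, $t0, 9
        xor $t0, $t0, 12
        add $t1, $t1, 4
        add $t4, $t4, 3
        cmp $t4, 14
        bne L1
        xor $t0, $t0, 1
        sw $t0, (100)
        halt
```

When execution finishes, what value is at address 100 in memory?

after li $t0, 10: $t0=10
after li $t4, 5: $t4=5
after li $t1, 100: $t1=100
after add $t0, $t0, 19: $t0=10+19=29
after lw $t0, 0($t1): $t0=M[100]=6
after add $t0, $t0, 9: $t0=6+9=15
after xor $t0, $t0, 12: $t0=15^12=3
after add $t1, $t1, 4: $t1=100+4=104
after add $t4, $t4, 3: $t4=5+3=8
cmp $t4, 14  (cmp 8,14)
bne L1: taken
after add $t0, $t0, 19: $t0=3+19=22
after lw $t0, 0($t1): $t0=M[104]=9
after add $t0, $t0, 9: $t0=9+9=18
after xor $t0, $t0, 12: $t0=18^12=30
after add $t1, $t1, 4: $t1=104+4=108
after add $t4, $t4, 3: $t4=8+3=11
cmp $t4, 14  (cmp 11,14)
bne L1: taken
after add $t0, $t0, 19: $t0=30+19=49
after lw $t0, 0($t1): $t0=M[108]=-3
after add $t0, $t0, 9: $t0=(-3)+9=6
after xor $t0, $t0, 12: $t0=6^12=10
after add $t1, $t1, 4: $t1=108+4=112
after add $t4, $t4, 3: $t4=11+3=14
cmp $t4, 14  (cmp 14,14)
bne L1: not taken
after xor $t0, $t0, 1: $t0=10^1=11
sw $t0, (100) → M[100]=11
halt.

11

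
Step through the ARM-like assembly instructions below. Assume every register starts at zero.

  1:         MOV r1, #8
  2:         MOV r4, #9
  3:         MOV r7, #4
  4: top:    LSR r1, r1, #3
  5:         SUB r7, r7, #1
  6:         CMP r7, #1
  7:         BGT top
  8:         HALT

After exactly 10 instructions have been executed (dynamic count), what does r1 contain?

0

after MOV r1, #8: r1=8
after MOV r4, #9: r4=9
after MOV r7, #4: r7=4
after LSR r1, r1, #3: r1=8>>3=1
after SUB r7, r7, #1: r7=4-1=3
CMP r7, #1  (cmp 3,1)
BGT top: taken
after LSR r1, r1, #3: r1=1>>3=0
after SUB r7, r7, #1: r7=3-1=2
CMP r7, #1  (cmp 2,1)
After step 10: r1 = 0.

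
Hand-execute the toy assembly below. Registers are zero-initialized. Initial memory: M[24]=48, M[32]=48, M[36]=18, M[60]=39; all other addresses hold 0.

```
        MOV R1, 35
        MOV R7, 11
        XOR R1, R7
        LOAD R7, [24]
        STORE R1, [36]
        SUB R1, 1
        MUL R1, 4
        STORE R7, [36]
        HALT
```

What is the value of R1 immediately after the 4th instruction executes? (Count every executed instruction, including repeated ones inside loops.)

R1=35
R7=11
R1=35^11=40
R7=M[24]=48
After step 4: R1 = 40.

40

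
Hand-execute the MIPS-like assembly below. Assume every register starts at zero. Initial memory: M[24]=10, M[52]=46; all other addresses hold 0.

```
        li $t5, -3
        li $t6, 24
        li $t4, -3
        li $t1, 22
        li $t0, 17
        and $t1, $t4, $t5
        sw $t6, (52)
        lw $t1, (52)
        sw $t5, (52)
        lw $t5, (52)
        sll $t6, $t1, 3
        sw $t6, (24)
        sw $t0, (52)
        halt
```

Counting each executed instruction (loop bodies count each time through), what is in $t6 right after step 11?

after li $t5, -3: $t5=-3
after li $t6, 24: $t6=24
after li $t4, -3: $t4=-3
after li $t1, 22: $t1=22
after li $t0, 17: $t0=17
after and $t1, $t4, $t5: $t1=(-3)&(-3)=-3
sw $t6, (52) → M[52]=24
after lw $t1, (52): $t1=M[52]=24
sw $t5, (52) → M[52]=-3
after lw $t5, (52): $t5=M[52]=-3
after sll $t6, $t1, 3: $t6=24<<3=192
After step 11: $t6 = 192.

192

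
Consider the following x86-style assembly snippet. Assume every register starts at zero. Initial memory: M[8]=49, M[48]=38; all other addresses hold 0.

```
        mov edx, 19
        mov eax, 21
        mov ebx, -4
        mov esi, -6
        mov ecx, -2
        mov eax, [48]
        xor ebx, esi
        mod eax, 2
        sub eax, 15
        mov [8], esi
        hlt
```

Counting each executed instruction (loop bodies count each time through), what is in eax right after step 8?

0

after mov edx, 19: edx=19
after mov eax, 21: eax=21
after mov ebx, -4: ebx=-4
after mov esi, -6: esi=-6
after mov ecx, -2: ecx=-2
after mov eax, [48]: eax=M[48]=38
after xor ebx, esi: ebx=(-4)^(-6)=6
after mod eax, 2: eax=38%2=0
After step 8: eax = 0.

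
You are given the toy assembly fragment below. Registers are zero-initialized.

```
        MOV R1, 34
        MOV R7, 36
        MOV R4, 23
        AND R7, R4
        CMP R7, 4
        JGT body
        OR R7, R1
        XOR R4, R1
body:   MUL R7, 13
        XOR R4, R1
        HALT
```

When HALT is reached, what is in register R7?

494

MOV R1, 34 → R1=34
MOV R7, 36 → R7=36
MOV R4, 23 → R4=23
AND R7, R4 → R7=36&23=4
CMP R7, 4  (cmp 4,4)
JGT body: not taken
OR R7, R1 → R7=4|34=38
XOR R4, R1 → R4=23^34=53
MUL R7, 13 → R7=38*13=494
XOR R4, R1 → R4=53^34=23
halt.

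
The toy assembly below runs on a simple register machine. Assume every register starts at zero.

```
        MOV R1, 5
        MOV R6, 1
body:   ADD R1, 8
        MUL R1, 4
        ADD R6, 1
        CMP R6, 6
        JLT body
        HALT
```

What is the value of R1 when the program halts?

after MOV R1, 5: R1=5
after MOV R6, 1: R6=1
after ADD R1, 8: R1=5+8=13
after MUL R1, 4: R1=13*4=52
after ADD R6, 1: R6=1+1=2
CMP R6, 6  (cmp 2,6)
JLT body: taken
after ADD R1, 8: R1=52+8=60
after MUL R1, 4: R1=60*4=240
after ADD R6, 1: R6=2+1=3
CMP R6, 6  (cmp 3,6)
JLT body: taken
after ADD R1, 8: R1=240+8=248
after MUL R1, 4: R1=248*4=992
after ADD R6, 1: R6=3+1=4
CMP R6, 6  (cmp 4,6)
JLT body: taken
after ADD R1, 8: R1=992+8=1000
after MUL R1, 4: R1=1000*4=4000
after ADD R6, 1: R6=4+1=5
CMP R6, 6  (cmp 5,6)
JLT body: taken
after ADD R1, 8: R1=4000+8=4008
after MUL R1, 4: R1=4008*4=16032
after ADD R6, 1: R6=5+1=6
CMP R6, 6  (cmp 6,6)
JLT body: not taken
halt.

16032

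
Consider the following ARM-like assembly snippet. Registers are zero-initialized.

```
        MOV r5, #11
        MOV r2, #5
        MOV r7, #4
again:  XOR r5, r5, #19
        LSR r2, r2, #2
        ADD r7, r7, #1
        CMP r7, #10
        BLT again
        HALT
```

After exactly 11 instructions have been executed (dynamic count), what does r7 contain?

r5=11
r2=5
r7=4
r5=11^19=24
r2=5>>2=1
r7=4+1=5
CMP r7, #10  (cmp 5,10)
BLT again: taken
r5=24^19=11
r2=1>>2=0
r7=5+1=6
After step 11: r7 = 6.

6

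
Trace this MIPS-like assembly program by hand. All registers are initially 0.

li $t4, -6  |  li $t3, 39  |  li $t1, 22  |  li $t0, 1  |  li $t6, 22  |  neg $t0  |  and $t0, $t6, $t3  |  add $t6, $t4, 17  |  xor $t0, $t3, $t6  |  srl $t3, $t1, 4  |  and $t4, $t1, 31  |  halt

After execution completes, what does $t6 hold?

11

li $t4, -6 → $t4=-6
li $t3, 39 → $t3=39
li $t1, 22 → $t1=22
li $t0, 1 → $t0=1
li $t6, 22 → $t6=22
neg $t0 → $t0=-(1)=-1
and $t0, $t6, $t3 → $t0=22&39=6
add $t6, $t4, 17 → $t6=(-6)+17=11
xor $t0, $t3, $t6 → $t0=39^11=44
srl $t3, $t1, 4 → $t3=22>>4=1
and $t4, $t1, 31 → $t4=22&31=22
halt.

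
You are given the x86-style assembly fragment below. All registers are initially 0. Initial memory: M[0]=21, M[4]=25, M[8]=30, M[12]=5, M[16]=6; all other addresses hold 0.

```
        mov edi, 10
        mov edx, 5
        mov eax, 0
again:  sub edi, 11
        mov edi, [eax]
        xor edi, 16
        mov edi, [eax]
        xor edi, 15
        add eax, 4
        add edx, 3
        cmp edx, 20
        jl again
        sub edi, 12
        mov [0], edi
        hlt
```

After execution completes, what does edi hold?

mov edi, 10 → edi=10
mov edx, 5 → edx=5
mov eax, 0 → eax=0
sub edi, 11 → edi=10-11=-1
mov edi, [eax] → edi=M[0]=21
xor edi, 16 → edi=21^16=5
mov edi, [eax] → edi=M[0]=21
xor edi, 15 → edi=21^15=26
add eax, 4 → eax=0+4=4
add edx, 3 → edx=5+3=8
cmp edx, 20  (cmp 8,20)
jl again: taken
sub edi, 11 → edi=26-11=15
mov edi, [eax] → edi=M[4]=25
xor edi, 16 → edi=25^16=9
mov edi, [eax] → edi=M[4]=25
xor edi, 15 → edi=25^15=22
add eax, 4 → eax=4+4=8
add edx, 3 → edx=8+3=11
cmp edx, 20  (cmp 11,20)
jl again: taken
sub edi, 11 → edi=22-11=11
mov edi, [eax] → edi=M[8]=30
xor edi, 16 → edi=30^16=14
mov edi, [eax] → edi=M[8]=30
xor edi, 15 → edi=30^15=17
add eax, 4 → eax=8+4=12
add edx, 3 → edx=11+3=14
cmp edx, 20  (cmp 14,20)
jl again: taken
sub edi, 11 → edi=17-11=6
mov edi, [eax] → edi=M[12]=5
xor edi, 16 → edi=5^16=21
mov edi, [eax] → edi=M[12]=5
xor edi, 15 → edi=5^15=10
add eax, 4 → eax=12+4=16
add edx, 3 → edx=14+3=17
cmp edx, 20  (cmp 17,20)
jl again: taken
sub edi, 11 → edi=10-11=-1
mov edi, [eax] → edi=M[16]=6
xor edi, 16 → edi=6^16=22
mov edi, [eax] → edi=M[16]=6
xor edi, 15 → edi=6^15=9
add eax, 4 → eax=16+4=20
add edx, 3 → edx=17+3=20
cmp edx, 20  (cmp 20,20)
jl again: not taken
sub edi, 12 → edi=9-12=-3
mov [0], edi → M[0]=-3
halt.

-3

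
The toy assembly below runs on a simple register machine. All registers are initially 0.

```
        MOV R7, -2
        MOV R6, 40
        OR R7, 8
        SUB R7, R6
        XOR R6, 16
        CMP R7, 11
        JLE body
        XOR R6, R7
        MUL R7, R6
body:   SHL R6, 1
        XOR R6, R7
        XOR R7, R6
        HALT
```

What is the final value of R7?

R7=-2
R6=40
R7=(-2)|8=-2
R7=(-2)-40=-42
R6=40^16=56
CMP R7, 11  (cmp -42,11)
JLE body: taken
R6=56<<1=112
R6=112^(-42)=-90
R7=(-42)^(-90)=112
halt.

112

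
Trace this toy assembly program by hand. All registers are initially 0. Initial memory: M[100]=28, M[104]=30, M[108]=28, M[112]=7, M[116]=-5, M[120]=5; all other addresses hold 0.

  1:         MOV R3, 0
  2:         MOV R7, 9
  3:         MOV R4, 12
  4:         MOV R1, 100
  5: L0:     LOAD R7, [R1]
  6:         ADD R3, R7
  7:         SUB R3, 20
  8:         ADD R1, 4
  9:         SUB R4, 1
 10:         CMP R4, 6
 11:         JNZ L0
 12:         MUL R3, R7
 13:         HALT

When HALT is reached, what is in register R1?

R3=0
R7=9
R4=12
R1=100
R7=M[100]=28
R3=0+28=28
R3=28-20=8
R1=100+4=104
R4=12-1=11
CMP R4, 6  (cmp 11,6)
JNZ L0: taken
R7=M[104]=30
R3=8+30=38
R3=38-20=18
R1=104+4=108
R4=11-1=10
CMP R4, 6  (cmp 10,6)
JNZ L0: taken
R7=M[108]=28
R3=18+28=46
R3=46-20=26
R1=108+4=112
R4=10-1=9
CMP R4, 6  (cmp 9,6)
JNZ L0: taken
R7=M[112]=7
R3=26+7=33
R3=33-20=13
R1=112+4=116
R4=9-1=8
CMP R4, 6  (cmp 8,6)
JNZ L0: taken
R7=M[116]=-5
R3=13+(-5)=8
R3=8-20=-12
R1=116+4=120
R4=8-1=7
CMP R4, 6  (cmp 7,6)
JNZ L0: taken
R7=M[120]=5
R3=(-12)+5=-7
R3=(-7)-20=-27
R1=120+4=124
R4=7-1=6
CMP R4, 6  (cmp 6,6)
JNZ L0: not taken
R3=(-27)*5=-135
halt.

124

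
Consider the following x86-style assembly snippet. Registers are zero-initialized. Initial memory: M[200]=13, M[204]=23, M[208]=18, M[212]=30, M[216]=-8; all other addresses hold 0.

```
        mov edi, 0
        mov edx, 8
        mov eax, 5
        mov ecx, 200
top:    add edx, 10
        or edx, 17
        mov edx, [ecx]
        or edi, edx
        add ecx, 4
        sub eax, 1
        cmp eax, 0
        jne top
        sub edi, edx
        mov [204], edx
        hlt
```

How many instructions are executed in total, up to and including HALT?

after mov edi, 0: edi=0
after mov edx, 8: edx=8
after mov eax, 5: eax=5
after mov ecx, 200: ecx=200
after add edx, 10: edx=8+10=18
after or edx, 17: edx=18|17=19
after mov edx, [ecx]: edx=M[200]=13
after or edi, edx: edi=0|13=13
after add ecx, 4: ecx=200+4=204
after sub eax, 1: eax=5-1=4
cmp eax, 0  (cmp 4,0)
jne top: taken
after add edx, 10: edx=13+10=23
after or edx, 17: edx=23|17=23
after mov edx, [ecx]: edx=M[204]=23
after or edi, edx: edi=13|23=31
after add ecx, 4: ecx=204+4=208
after sub eax, 1: eax=4-1=3
cmp eax, 0  (cmp 3,0)
jne top: taken
after add edx, 10: edx=23+10=33
after or edx, 17: edx=33|17=49
after mov edx, [ecx]: edx=M[208]=18
after or edi, edx: edi=31|18=31
after add ecx, 4: ecx=208+4=212
after sub eax, 1: eax=3-1=2
cmp eax, 0  (cmp 2,0)
jne top: taken
after add edx, 10: edx=18+10=28
after or edx, 17: edx=28|17=29
after mov edx, [ecx]: edx=M[212]=30
after or edi, edx: edi=31|30=31
after add ecx, 4: ecx=212+4=216
after sub eax, 1: eax=2-1=1
cmp eax, 0  (cmp 1,0)
jne top: taken
after add edx, 10: edx=30+10=40
after or edx, 17: edx=40|17=57
after mov edx, [ecx]: edx=M[216]=-8
after or edi, edx: edi=31|(-8)=-1
after add ecx, 4: ecx=216+4=220
after sub eax, 1: eax=1-1=0
cmp eax, 0  (cmp 0,0)
jne top: not taken
after sub edi, edx: edi=(-1)-(-8)=7
mov [204], edx → M[204]=-8
halt.
Total executed instructions: 47.

47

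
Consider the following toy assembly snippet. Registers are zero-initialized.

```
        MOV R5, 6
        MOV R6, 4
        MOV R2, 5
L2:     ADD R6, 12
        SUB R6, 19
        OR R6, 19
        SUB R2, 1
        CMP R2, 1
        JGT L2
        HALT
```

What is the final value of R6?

after MOV R5, 6: R5=6
after MOV R6, 4: R6=4
after MOV R2, 5: R2=5
after ADD R6, 12: R6=4+12=16
after SUB R6, 19: R6=16-19=-3
after OR R6, 19: R6=(-3)|19=-1
after SUB R2, 1: R2=5-1=4
CMP R2, 1  (cmp 4,1)
JGT L2: taken
after ADD R6, 12: R6=(-1)+12=11
after SUB R6, 19: R6=11-19=-8
after OR R6, 19: R6=(-8)|19=-5
after SUB R2, 1: R2=4-1=3
CMP R2, 1  (cmp 3,1)
JGT L2: taken
after ADD R6, 12: R6=(-5)+12=7
after SUB R6, 19: R6=7-19=-12
after OR R6, 19: R6=(-12)|19=-9
after SUB R2, 1: R2=3-1=2
CMP R2, 1  (cmp 2,1)
JGT L2: taken
after ADD R6, 12: R6=(-9)+12=3
after SUB R6, 19: R6=3-19=-16
after OR R6, 19: R6=(-16)|19=-13
after SUB R2, 1: R2=2-1=1
CMP R2, 1  (cmp 1,1)
JGT L2: not taken
halt.

-13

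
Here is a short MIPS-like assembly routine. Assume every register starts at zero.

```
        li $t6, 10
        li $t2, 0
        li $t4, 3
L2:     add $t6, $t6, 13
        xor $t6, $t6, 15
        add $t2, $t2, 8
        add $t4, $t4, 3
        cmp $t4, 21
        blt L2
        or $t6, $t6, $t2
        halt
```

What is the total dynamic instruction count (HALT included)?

after li $t6, 10: $t6=10
after li $t2, 0: $t2=0
after li $t4, 3: $t4=3
after add $t6, $t6, 13: $t6=10+13=23
after xor $t6, $t6, 15: $t6=23^15=24
after add $t2, $t2, 8: $t2=0+8=8
after add $t4, $t4, 3: $t4=3+3=6
cmp $t4, 21  (cmp 6,21)
blt L2: taken
after add $t6, $t6, 13: $t6=24+13=37
after xor $t6, $t6, 15: $t6=37^15=42
after add $t2, $t2, 8: $t2=8+8=16
after add $t4, $t4, 3: $t4=6+3=9
cmp $t4, 21  (cmp 9,21)
blt L2: taken
after add $t6, $t6, 13: $t6=42+13=55
after xor $t6, $t6, 15: $t6=55^15=56
after add $t2, $t2, 8: $t2=16+8=24
after add $t4, $t4, 3: $t4=9+3=12
cmp $t4, 21  (cmp 12,21)
blt L2: taken
after add $t6, $t6, 13: $t6=56+13=69
after xor $t6, $t6, 15: $t6=69^15=74
after add $t2, $t2, 8: $t2=24+8=32
after add $t4, $t4, 3: $t4=12+3=15
cmp $t4, 21  (cmp 15,21)
blt L2: taken
after add $t6, $t6, 13: $t6=74+13=87
after xor $t6, $t6, 15: $t6=87^15=88
after add $t2, $t2, 8: $t2=32+8=40
after add $t4, $t4, 3: $t4=15+3=18
cmp $t4, 21  (cmp 18,21)
blt L2: taken
after add $t6, $t6, 13: $t6=88+13=101
after xor $t6, $t6, 15: $t6=101^15=106
after add $t2, $t2, 8: $t2=40+8=48
after add $t4, $t4, 3: $t4=18+3=21
cmp $t4, 21  (cmp 21,21)
blt L2: not taken
after or $t6, $t6, $t2: $t6=106|48=122
halt.
Total executed instructions: 41.

41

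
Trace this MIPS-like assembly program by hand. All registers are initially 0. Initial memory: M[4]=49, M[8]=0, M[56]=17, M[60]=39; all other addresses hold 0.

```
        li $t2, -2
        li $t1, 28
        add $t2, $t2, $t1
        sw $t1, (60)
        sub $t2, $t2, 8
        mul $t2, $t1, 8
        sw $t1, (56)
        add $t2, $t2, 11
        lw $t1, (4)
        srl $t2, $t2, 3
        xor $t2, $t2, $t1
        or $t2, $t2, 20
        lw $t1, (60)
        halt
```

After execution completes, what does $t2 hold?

60

after li $t2, -2: $t2=-2
after li $t1, 28: $t1=28
after add $t2, $t2, $t1: $t2=(-2)+28=26
sw $t1, (60) → M[60]=28
after sub $t2, $t2, 8: $t2=26-8=18
after mul $t2, $t1, 8: $t2=28*8=224
sw $t1, (56) → M[56]=28
after add $t2, $t2, 11: $t2=224+11=235
after lw $t1, (4): $t1=M[4]=49
after srl $t2, $t2, 3: $t2=235>>3=29
after xor $t2, $t2, $t1: $t2=29^49=44
after or $t2, $t2, 20: $t2=44|20=60
after lw $t1, (60): $t1=M[60]=28
halt.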